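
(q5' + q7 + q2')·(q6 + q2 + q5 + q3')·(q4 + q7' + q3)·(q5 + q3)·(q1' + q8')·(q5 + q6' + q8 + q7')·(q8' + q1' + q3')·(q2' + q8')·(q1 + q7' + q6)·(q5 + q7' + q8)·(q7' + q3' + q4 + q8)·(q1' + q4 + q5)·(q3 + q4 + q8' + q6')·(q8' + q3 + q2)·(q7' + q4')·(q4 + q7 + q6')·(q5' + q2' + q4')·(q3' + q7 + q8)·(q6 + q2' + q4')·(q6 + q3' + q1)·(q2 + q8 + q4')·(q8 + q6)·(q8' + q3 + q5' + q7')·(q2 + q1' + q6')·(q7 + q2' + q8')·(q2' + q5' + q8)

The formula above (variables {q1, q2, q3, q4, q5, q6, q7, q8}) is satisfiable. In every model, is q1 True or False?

False

Suppose q1 = 1.
From the singleton clause (q8'), q8 = 0.
From the singleton clause (q6), q6 = 1.
From the singleton clause (q2), q2 = 1.
From the singleton clause (q5'), q5 = 0.
From the singleton clause (q3), q3 = 1.
From the singleton clause (q7'), q7 = 0.
Now (q7) is unsatisfied and unit — conflict.
So every satisfying assignment has q1 = False.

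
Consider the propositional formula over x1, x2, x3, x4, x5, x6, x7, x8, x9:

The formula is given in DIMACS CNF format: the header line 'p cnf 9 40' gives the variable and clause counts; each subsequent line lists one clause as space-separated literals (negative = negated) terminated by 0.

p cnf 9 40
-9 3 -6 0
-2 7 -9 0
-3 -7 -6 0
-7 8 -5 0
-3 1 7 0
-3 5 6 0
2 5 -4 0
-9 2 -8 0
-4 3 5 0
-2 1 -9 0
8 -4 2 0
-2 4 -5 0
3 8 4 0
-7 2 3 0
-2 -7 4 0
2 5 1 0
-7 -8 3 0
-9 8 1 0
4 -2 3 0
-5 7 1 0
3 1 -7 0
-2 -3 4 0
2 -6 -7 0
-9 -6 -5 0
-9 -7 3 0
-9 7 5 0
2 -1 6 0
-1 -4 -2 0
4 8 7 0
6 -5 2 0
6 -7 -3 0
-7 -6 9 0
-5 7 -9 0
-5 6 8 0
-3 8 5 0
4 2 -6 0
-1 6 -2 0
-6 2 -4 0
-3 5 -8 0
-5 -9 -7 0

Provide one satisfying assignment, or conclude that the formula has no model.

Suppose x9 = False.
Suppose x7 = False.
Suppose x3 = False.
Suppose x4 = False.
From the singleton clause (x8), x8 = True.
From the singleton clause (¬x2), x2 = False.
From the singleton clause (¬x6), x6 = False.
From the singleton clause (¬x1), x1 = False.
From the singleton clause (x5), x5 = True.
Now (¬x5) is unsatisfied and unit — conflict.
So x4 must be the other value — set x4 = True.
From the singleton clause (x5), x5 = True.
From the singleton clause (x1), x1 = True.
From the singleton clause (¬x2), x2 = False.
From the singleton clause (x8), x8 = True.
From the singleton clause (x6), x6 = True.
Now (¬x6) is unsatisfied and unit — conflict.
Either choice for x4 ends in contradiction.
So x3 must be the other value — set x3 = True.
From the singleton clause (x1), x1 = True.
Suppose x5 = True.
Suppose x2 = False.
From the singleton clause (x6), x6 = True.
From the singleton clause (x4), x4 = True.
Now (¬x4) is unsatisfied and unit — conflict.
So x2 must be the other value — set x2 = True.
From the singleton clause (x4), x4 = True.
Now (¬x4) is unsatisfied and unit — conflict.
Either choice for x2 ends in contradiction.
So x5 must be the other value — set x5 = False.
From the singleton clause (x6), x6 = True.
From the singleton clause (x8), x8 = True.
Now (¬x8) is unsatisfied and unit — conflict.
Either choice for x5 ends in contradiction.
Either choice for x3 ends in contradiction.
So x7 must be the other value — set x7 = True.
From the singleton clause (¬x6), x6 = False.
From the singleton clause (¬x3), x3 = False.
From the singleton clause (x2), x2 = True.
From the singleton clause (x4), x4 = True.
From the singleton clause (x5), x5 = True.
From the singleton clause (x8), x8 = True.
Now (¬x8) is unsatisfied and unit — conflict.
Either choice for x7 ends in contradiction.
So x9 must be the other value — set x9 = True.
Suppose x3 = True.
Suppose x2 = False.
From the singleton clause (¬x8), x8 = False.
From the singleton clause (¬x4), x4 = False.
From the singleton clause (x1), x1 = True.
From the singleton clause (x6), x6 = True.
Now (¬x6) is unsatisfied and unit — conflict.
So x2 must be the other value — set x2 = True.
From the singleton clause (x7), x7 = True.
From the singleton clause (¬x6), x6 = False.
Now (x6) is unsatisfied and unit — conflict.
Either choice for x2 ends in contradiction.
So x3 must be the other value — set x3 = False.
From the singleton clause (¬x6), x6 = False.
From the singleton clause (¬x7), x7 = False.
From the singleton clause (¬x2), x2 = False.
From the singleton clause (¬x8), x8 = False.
From the singleton clause (¬x4), x4 = False.
Now (x4) is unsatisfied and unit — conflict.
Either choice for x3 ends in contradiction.
Either choice for x9 ends in contradiction.

UNSATISFIABLE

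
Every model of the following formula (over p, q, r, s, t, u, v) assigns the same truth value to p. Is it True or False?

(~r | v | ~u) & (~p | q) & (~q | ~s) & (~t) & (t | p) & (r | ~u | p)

True

Suppose p = 0.
(~t) alone gives t = 0.
Now (t) is unsatisfied and unit — conflict.
So every satisfying assignment has p = True.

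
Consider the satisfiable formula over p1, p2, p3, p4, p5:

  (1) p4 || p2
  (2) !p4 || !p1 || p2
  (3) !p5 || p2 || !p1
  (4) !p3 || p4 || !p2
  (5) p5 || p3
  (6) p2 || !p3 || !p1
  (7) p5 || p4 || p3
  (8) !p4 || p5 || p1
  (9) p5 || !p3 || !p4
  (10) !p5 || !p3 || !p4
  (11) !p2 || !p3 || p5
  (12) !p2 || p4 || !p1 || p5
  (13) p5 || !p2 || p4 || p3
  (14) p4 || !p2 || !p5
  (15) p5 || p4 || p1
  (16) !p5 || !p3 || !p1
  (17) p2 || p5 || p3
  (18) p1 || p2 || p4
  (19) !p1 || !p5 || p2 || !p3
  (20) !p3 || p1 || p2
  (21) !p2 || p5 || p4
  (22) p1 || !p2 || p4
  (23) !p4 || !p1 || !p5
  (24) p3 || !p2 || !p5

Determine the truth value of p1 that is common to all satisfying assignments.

False

Suppose p1 = true.
Try p4 = true.
The clause (p2) is unit, so p2 = true.
The clause (!p5) is unit, so p5 = false.
The clause (p3) is unit, so p3 = true.
Now (!p3) is unsatisfied and unit — conflict.
Backtrack on p4: now try p4 = false.
The clause (p2) is unit, so p2 = true.
The clause (!p3) is unit, so p3 = false.
The clause (p5) is unit, so p5 = true.
Now (!p5) is unsatisfied and unit — conflict.
Neither p4 = true nor p4 = false works.
So every satisfying assignment has p1 = False.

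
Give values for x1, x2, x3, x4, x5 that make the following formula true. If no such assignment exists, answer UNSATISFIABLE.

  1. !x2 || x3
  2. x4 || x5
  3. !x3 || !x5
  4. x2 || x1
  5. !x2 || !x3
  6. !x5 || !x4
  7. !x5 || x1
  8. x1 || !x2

x1 ↦ true; x2 ↦ false; x3 ↦ false; x4 ↦ true; x5 ↦ false

Case x2 = false:
From the singleton clause (x1), x1 = true.
Case x4 = true:
From the singleton clause (!x5), x5 = false.
Every clause is now satisfied; x3 is unconstrained.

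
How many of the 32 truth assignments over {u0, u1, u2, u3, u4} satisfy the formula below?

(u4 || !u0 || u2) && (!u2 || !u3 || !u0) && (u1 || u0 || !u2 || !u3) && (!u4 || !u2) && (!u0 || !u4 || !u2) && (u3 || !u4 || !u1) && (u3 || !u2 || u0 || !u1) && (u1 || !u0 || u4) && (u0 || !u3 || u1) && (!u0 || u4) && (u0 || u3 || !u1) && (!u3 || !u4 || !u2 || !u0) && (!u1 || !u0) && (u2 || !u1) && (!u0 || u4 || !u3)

There are 2^5 = 32 truth assignments over (u0, u1, u2, u3, u4).
Split on u2. With u2 = true, the clauses containing u2 are satisfied and !u2 drops from the rest; 2 of the 2^4 = 16 assignments to the other variables satisfy what remains.
With u2 = false, by the same count on the reduced clause set, 4 assignments work.
(One model: u0=F, u1=F, u2=F, u3=F, u4=F.)
Total: 2 + 4 = 6.

6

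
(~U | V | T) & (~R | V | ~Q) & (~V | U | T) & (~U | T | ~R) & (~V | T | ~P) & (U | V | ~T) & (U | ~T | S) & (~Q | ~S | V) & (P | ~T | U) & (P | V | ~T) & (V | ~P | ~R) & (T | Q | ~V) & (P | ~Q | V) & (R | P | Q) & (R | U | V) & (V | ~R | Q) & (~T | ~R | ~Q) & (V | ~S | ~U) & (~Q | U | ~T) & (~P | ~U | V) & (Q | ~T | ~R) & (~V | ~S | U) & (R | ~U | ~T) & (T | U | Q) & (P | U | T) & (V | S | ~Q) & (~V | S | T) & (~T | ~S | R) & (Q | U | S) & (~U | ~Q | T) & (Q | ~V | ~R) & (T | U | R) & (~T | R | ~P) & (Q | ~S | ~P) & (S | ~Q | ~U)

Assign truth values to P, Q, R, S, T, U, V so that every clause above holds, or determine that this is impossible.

UNSATISFIABLE

Branch on U: set U = 0.
Branch on V: set V = 0.
From the singleton clause (~T), T = 0.
From the singleton clause (R), R = 1.
From the singleton clause (~Q), Q = 0.
That conflicts with the unit clause (Q).
Backtrack on V: now try V = 1.
From the singleton clause (T), T = 1.
From the singleton clause (S), S = 1.
That conflicts with the unit clause (~S).
Neither V = 1 nor V = 0 works.
Backtrack on U: now try U = 1.
Branch on V: set V = 1.
Branch on T: set T = 1.
From the singleton clause (R), R = 1.
From the singleton clause (~Q), Q = 0.
That conflicts with the unit clause (Q).
Backtrack on T: now try T = 0.
From the singleton clause (~R), R = 0.
From the singleton clause (~P), P = 0.
From the singleton clause (Q), Q = 1.
That conflicts with the unit clause (~Q).
Neither T = 1 nor T = 0 works.
Backtrack on V: now try V = 0.
From the singleton clause (T), T = 1.
From the singleton clause (P), P = 1.
That conflicts with the unit clause (~P).
Neither V = 1 nor V = 0 works.
Neither U = 1 nor U = 0 works.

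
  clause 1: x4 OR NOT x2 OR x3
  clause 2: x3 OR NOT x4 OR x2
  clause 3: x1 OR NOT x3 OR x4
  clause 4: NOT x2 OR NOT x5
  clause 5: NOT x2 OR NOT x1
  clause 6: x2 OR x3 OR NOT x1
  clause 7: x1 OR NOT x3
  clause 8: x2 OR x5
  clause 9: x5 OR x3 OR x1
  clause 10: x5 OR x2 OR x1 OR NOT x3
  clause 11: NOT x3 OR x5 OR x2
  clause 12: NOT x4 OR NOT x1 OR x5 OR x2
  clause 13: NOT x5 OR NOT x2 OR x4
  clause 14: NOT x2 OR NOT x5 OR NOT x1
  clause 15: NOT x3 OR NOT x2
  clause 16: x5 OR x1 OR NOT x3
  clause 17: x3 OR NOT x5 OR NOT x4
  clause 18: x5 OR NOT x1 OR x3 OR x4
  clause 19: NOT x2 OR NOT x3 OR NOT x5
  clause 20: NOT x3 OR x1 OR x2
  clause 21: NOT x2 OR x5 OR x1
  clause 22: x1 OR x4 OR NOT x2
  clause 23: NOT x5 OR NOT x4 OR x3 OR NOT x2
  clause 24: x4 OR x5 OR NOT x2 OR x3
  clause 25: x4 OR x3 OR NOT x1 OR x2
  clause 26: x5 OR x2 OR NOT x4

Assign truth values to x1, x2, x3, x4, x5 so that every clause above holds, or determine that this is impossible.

Branch on x2: set x2 = false.
(x5) alone gives x5 = true.
Branch on x3: set x3 = true.
(x1) alone gives x1 = true.
No clause remains; x4 is free.

x1=true, x2=false, x3=true, x4=false, x5=true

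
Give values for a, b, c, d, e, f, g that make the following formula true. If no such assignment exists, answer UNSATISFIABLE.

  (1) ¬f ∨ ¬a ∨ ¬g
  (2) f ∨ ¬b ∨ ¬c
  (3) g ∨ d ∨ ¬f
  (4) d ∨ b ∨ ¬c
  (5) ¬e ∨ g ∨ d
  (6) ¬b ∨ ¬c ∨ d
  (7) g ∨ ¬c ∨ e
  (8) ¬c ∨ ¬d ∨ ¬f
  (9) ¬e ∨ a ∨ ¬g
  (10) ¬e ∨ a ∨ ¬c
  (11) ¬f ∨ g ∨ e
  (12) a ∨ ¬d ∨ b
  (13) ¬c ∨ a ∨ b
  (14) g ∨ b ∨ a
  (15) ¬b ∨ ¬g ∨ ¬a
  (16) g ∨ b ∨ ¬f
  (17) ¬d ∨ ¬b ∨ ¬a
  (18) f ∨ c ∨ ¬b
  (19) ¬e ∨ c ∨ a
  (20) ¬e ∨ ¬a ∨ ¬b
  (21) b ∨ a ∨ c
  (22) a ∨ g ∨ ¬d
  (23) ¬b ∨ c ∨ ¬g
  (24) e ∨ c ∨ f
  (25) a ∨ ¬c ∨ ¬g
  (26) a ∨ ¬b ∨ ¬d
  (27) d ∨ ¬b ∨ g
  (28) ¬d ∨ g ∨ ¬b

a=True; b=False; c=True; d=True; e=True; f=False; g=False

Try f = False.
Try b = False.
Try d = True.
From the singleton clause (a), a = True.
Try e = True.
All clauses hold; c, g can take either value.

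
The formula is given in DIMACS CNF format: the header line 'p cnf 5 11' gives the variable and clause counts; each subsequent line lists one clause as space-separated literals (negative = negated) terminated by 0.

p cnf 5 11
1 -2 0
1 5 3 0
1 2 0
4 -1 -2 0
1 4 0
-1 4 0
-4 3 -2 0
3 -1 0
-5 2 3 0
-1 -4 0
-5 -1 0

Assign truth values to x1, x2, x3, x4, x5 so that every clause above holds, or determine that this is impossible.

Branch on x1: set x1 = True.
From the singleton clause (x4), x4 = True.
Now (¬x4) is unsatisfied and unit — conflict.
That branch fails; take x1 = False instead.
From the singleton clause (¬x2), x2 = False.
Now (x2) is unsatisfied and unit — conflict.
Either choice for x1 ends in contradiction.

UNSATISFIABLE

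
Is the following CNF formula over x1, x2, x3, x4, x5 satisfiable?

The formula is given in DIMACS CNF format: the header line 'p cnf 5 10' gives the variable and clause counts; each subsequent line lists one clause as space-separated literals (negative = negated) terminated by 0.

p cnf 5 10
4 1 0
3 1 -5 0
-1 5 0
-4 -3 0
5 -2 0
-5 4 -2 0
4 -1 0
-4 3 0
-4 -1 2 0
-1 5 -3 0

No

Suppose x4 = True.
The clause (¬x3) is unit, so x3 = False.
That conflicts with the unit clause (x3).
So x4 must be the other value — set x4 = False.
The clause (x1) is unit, so x1 = True.
That conflicts with the unit clause (¬x1).
Both values of x4 lead to a conflict.
No assignment satisfies every clause.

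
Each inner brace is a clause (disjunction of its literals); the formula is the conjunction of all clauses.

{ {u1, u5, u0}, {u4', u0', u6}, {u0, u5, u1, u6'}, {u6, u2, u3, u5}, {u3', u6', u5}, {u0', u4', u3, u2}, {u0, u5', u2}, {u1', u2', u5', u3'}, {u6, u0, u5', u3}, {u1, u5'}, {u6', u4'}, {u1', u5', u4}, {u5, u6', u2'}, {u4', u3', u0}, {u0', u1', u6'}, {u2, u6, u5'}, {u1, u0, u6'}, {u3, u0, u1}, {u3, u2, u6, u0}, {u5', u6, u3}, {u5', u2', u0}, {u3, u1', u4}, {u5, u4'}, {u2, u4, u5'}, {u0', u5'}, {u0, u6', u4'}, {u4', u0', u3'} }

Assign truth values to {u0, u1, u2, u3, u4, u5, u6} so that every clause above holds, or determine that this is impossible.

u0=1,  u1=1,  u2=0,  u3=1,  u4=0,  u5=0,  u6=0

Branch on u1: set u1 = 1.
Branch on u6: set u6 = 0.
Branch on u4: set u4 = 0.
(u5') alone gives u5 = 0.
(u3) alone gives u3 = 1.
All clauses hold; u0, u2 can take either value.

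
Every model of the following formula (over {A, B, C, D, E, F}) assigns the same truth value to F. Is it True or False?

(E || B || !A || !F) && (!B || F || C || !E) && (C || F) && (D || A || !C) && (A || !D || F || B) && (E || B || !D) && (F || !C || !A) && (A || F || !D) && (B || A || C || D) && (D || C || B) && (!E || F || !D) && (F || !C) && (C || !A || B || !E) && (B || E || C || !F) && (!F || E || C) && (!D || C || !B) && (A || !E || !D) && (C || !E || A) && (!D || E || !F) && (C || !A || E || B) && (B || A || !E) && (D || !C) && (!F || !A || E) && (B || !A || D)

Suppose F = false.
Unit clause (C) forces C = true.
That conflicts with the unit clause (!C).
So every satisfying assignment has F = True.

True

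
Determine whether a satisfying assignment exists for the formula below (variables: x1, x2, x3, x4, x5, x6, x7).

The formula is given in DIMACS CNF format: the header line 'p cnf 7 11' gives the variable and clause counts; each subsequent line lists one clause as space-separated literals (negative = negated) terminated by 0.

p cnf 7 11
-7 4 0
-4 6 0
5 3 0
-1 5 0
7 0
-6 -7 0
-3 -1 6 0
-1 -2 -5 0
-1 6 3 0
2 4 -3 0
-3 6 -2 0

Unsatisfiable

From the singleton clause (x7), x7 = True.
From the singleton clause (x4), x4 = True.
From the singleton clause (x6), x6 = True.
But (¬x6) is also a unit clause — contradiction.
No assignment satisfies every clause.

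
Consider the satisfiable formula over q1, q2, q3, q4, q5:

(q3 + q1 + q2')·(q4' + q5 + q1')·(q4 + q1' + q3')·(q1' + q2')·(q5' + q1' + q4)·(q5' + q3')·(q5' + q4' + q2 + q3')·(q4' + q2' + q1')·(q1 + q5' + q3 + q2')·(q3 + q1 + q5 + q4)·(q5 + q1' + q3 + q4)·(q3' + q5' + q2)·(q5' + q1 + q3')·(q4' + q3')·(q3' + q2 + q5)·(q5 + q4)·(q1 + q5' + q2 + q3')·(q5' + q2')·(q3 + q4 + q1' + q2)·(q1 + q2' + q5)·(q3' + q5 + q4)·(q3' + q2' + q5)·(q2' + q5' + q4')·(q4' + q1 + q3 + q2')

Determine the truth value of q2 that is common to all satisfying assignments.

Suppose q2 = 1.
(q1') alone gives q1 = 0.
(q3) alone gives q3 = 1.
(q5') alone gives q5 = 0.
That conflicts with the unit clause (q5).
So every satisfying assignment has q2 = False.

False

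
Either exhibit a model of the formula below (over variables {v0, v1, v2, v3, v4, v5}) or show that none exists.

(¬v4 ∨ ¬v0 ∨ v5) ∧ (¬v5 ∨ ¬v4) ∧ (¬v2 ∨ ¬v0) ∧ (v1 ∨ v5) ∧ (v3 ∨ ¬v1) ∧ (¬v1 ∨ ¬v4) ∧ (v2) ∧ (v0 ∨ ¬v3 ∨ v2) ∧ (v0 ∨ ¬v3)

The clause (v2) is unit, so v2 = True.
The clause (¬v0) is unit, so v0 = False.
The clause (¬v3) is unit, so v3 = False.
The clause (¬v1) is unit, so v1 = False.
The clause (v5) is unit, so v5 = True.
The clause (¬v4) is unit, so v4 = False.
This assignment satisfies each clause.

v0: False, v1: False, v2: True, v3: False, v4: False, v5: True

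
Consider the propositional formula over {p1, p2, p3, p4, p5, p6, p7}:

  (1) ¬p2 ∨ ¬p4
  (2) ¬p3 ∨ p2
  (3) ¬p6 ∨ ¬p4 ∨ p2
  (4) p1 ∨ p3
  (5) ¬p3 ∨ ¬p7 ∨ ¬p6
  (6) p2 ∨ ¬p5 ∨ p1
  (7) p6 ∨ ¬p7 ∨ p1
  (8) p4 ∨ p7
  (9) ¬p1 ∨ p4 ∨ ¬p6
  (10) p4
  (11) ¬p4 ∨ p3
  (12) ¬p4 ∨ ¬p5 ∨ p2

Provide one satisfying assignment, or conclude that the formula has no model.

The clause (p4) is unit, so p4 = True.
The clause (¬p2) is unit, so p2 = False.
The clause (¬p3) is unit, so p3 = False.
Now (p3) is unsatisfied and unit — conflict.

UNSATISFIABLE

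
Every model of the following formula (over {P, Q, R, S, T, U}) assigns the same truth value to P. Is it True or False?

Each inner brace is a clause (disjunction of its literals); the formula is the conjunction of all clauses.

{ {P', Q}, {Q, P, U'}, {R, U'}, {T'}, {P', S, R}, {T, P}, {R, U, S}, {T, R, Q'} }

True

Suppose P = 0.
Unit clause (T') forces T = 0.
But (T) is also a unit clause — contradiction.
So every satisfying assignment has P = True.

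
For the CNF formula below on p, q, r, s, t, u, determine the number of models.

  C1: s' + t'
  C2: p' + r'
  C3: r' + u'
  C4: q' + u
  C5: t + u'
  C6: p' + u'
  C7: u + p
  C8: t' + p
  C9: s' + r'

There are 2^6 = 64 truth assignments over (p, q, r, s, t, u).
Split on u. With u = 1, the clauses containing u are satisfied and u' drops from the rest; 0 of the 2^5 = 32 assignments to the other variables satisfy what remains.
With u = 0, by the same count on the reduced clause set, 3 assignments work.
(One model: p=T, q=F, r=F, s=F, t=F, u=F.)
Total: 0 + 3 = 3.

3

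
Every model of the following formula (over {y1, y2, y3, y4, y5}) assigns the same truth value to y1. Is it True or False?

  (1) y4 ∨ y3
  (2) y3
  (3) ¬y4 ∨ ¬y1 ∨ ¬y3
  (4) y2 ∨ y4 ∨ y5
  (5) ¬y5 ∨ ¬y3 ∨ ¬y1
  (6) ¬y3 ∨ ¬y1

False

Suppose y1 = True.
The clause (y3) is unit, so y3 = True.
That conflicts with the unit clause (¬y3).
So every satisfying assignment has y1 = False.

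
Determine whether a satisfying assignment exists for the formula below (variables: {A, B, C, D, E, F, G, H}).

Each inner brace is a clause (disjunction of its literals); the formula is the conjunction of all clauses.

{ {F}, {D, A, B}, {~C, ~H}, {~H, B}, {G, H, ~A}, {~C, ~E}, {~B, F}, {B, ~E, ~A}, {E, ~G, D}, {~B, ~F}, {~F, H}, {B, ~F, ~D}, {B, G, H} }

No

The clause (F) is unit, so F = 1.
The clause (~B) is unit, so B = 0.
The clause (~H) is unit, so H = 0.
Now (H) is unsatisfied and unit — conflict.
No assignment satisfies every clause.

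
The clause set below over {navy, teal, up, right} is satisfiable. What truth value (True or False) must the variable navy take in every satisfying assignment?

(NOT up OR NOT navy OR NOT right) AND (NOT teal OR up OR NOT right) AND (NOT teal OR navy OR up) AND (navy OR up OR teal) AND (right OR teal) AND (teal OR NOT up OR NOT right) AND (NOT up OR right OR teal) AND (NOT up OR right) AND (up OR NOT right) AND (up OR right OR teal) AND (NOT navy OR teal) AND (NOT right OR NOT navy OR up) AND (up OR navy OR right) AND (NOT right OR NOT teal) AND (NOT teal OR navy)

Suppose navy = false.
From the singleton clause (NOT teal), teal = false.
From the singleton clause (up), up = true.
From the singleton clause (right), right = true.
That conflicts with the unit clause (NOT right).
So every satisfying assignment has navy = True.

True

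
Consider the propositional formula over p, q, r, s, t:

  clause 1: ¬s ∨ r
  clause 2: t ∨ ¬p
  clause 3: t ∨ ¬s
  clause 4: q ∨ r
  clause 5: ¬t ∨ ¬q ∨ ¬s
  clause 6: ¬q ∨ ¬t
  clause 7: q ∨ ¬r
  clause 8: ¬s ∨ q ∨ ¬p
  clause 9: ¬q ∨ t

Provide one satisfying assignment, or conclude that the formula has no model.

Branch on s: set s = False.
Branch on t: set t = True.
From the singleton clause (¬q), q = False.
From the singleton clause (r), r = True.
Now (¬r) is unsatisfied and unit — conflict.
Undo t and try t = False.
From the singleton clause (¬p), p = False.
From the singleton clause (¬q), q = False.
From the singleton clause (r), r = True.
Now (¬r) is unsatisfied and unit — conflict.
Neither t = True nor t = False works.
Undo s and try s = True.
From the singleton clause (r), r = True.
From the singleton clause (t), t = True.
From the singleton clause (¬q), q = False.
Now (q) is unsatisfied and unit — conflict.
Neither s = True nor s = False works.

UNSATISFIABLE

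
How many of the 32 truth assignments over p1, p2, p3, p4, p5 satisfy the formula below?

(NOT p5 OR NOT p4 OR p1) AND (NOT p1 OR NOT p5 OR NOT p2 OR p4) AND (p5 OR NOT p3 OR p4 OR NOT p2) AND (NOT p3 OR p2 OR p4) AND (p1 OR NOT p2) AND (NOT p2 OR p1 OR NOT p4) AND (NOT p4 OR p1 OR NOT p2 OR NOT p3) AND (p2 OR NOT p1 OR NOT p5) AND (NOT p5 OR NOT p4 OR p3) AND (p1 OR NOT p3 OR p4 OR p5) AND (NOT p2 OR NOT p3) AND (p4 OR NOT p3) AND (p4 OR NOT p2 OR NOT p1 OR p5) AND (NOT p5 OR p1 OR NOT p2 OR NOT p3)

There are 2^5 = 32 truth assignments over (p1, p2, p3, p4, p5).
Split on p1. With p1 = true, the clauses containing p1 are satisfied and NOT p1 drops from the rest; 4 of the 2^4 = 16 assignments to the other variables satisfy what remains.
With p1 = false, by the same count on the reduced clause set, 4 assignments work.
(One model: p1=F, p2=F, p3=F, p4=F, p5=F.)
Total: 4 + 4 = 8.

8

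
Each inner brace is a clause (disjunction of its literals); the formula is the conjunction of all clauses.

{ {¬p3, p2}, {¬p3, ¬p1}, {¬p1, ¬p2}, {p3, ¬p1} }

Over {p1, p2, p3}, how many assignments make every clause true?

There are 2^3 = 8 truth assignments over (p1, p2, p3).
Split on p3. With p3 = True, the clauses containing p3 are satisfied and ¬p3 drops from the rest; 1 of the 2^2 = 4 assignments to the other variables satisfy what remains.
With p3 = False, by the same count on the reduced clause set, 2 assignments work.
(One model: p1=F, p2=F, p3=F.)
Total: 1 + 2 = 3.

3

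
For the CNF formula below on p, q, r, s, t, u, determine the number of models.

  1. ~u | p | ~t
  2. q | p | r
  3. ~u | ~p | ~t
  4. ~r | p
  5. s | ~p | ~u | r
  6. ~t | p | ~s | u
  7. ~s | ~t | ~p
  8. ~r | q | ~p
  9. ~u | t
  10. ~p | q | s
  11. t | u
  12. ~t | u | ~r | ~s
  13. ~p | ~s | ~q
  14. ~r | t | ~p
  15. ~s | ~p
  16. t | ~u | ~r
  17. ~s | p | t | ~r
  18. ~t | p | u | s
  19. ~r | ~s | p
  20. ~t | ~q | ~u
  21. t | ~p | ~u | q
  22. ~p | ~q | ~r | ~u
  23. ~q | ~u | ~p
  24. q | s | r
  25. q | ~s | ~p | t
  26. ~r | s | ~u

There are 2^6 = 64 truth assignments over (p, q, r, s, t, u).
Split on p. With p = 1, the clauses containing p are satisfied and ~p drops from the rest; 2 of the 2^5 = 32 assignments to the other variables satisfy what remains.
With p = 0, by the same count on the reduced clause set, 0 assignments work.
Total: 2 + 0 = 2.

2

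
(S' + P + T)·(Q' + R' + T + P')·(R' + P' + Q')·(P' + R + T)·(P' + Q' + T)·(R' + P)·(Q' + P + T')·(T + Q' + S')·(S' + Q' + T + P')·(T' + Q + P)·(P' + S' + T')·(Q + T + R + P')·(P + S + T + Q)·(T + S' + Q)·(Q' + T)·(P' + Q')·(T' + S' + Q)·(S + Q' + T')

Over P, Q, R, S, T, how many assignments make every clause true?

3

There are 2^5 = 32 truth assignments over (P, Q, R, S, T).
Split on R. With R = 1, the clauses containing R are satisfied and R' drops from the rest; 2 of the 2^4 = 16 assignments to the other variables satisfy what remains.
With R = 0, by the same count on the reduced clause set, 1 assignment works.
(One model: P=T, Q=F, R=F, S=F, T=T.)
Total: 2 + 1 = 3.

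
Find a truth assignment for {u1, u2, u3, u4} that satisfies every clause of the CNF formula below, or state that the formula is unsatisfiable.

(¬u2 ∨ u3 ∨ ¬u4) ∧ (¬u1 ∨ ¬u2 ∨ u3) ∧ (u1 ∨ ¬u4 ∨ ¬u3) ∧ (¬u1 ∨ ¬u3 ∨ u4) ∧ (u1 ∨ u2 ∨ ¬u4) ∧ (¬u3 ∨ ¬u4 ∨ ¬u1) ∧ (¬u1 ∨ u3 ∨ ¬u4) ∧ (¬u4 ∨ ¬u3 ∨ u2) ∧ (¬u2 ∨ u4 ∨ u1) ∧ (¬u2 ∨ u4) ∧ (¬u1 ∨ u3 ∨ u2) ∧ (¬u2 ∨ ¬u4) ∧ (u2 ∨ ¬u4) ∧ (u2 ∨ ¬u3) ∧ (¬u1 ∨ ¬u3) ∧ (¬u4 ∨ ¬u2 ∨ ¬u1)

Case u2 = False:
(¬u4) alone gives u4 = False.
(¬u3) alone gives u3 = False.
(¬u1) alone gives u1 = False.
All clauses are satisfied.

u1=False, u2=False, u3=False, u4=False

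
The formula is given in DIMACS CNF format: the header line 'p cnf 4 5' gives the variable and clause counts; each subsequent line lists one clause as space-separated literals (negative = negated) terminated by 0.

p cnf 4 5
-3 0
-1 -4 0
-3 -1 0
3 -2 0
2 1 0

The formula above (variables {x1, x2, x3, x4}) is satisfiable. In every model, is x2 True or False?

Suppose x2 = True.
From the singleton clause (¬x3), x3 = False.
That conflicts with the unit clause (x3).
So every satisfying assignment has x2 = False.

False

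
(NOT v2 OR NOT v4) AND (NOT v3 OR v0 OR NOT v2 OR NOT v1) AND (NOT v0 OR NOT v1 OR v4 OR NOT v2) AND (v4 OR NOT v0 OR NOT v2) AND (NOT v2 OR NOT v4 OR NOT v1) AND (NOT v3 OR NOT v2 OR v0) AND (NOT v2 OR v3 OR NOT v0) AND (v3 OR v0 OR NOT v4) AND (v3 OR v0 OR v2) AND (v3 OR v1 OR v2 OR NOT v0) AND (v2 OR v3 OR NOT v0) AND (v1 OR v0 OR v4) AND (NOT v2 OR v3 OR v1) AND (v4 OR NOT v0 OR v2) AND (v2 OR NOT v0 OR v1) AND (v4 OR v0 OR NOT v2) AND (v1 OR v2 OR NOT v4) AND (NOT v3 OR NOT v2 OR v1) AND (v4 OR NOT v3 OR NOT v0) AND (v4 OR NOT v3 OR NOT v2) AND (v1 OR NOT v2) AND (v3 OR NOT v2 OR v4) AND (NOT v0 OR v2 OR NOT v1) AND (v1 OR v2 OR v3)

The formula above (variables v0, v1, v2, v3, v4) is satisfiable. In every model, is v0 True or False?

Suppose v0 = true.
Case v2 = false:
(v3) alone gives v3 = true.
(v4) alone gives v4 = true.
(v1) alone gives v1 = true.
Now (NOT v1) is unsatisfied and unit — conflict.
Backtrack on v2: now try v2 = true.
(NOT v4) alone gives v4 = false.
Now (v4) is unsatisfied and unit — conflict.
Neither v2 = true nor v2 = false works.
So every satisfying assignment has v0 = False.

False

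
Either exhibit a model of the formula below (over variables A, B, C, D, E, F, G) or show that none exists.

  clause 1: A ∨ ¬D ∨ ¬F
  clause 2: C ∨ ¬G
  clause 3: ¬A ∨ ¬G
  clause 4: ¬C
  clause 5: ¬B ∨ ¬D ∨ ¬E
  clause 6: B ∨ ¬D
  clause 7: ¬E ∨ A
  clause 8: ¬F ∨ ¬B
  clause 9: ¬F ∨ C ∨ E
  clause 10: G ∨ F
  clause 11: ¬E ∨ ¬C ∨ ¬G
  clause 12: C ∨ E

The clause (¬C) is unit, so C = False.
The clause (¬G) is unit, so G = False.
The clause (F) is unit, so F = True.
The clause (¬B) is unit, so B = False.
The clause (¬D) is unit, so D = False.
The clause (E) is unit, so E = True.
The clause (A) is unit, so A = True.
All clauses are satisfied.

A ↦ True,  B ↦ False,  C ↦ False,  D ↦ False,  E ↦ True,  F ↦ True,  G ↦ False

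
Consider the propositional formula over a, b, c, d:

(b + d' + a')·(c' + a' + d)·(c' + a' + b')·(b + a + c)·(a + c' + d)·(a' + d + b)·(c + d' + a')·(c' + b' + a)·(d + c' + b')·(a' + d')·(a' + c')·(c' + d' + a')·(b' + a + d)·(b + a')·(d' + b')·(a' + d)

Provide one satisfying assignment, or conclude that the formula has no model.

a: 0, b: 0, c: 1, d: 1

Try a = 0.
Try b = 0.
(c) alone gives c = 1.
(d) alone gives d = 1.
All clauses are satisfied.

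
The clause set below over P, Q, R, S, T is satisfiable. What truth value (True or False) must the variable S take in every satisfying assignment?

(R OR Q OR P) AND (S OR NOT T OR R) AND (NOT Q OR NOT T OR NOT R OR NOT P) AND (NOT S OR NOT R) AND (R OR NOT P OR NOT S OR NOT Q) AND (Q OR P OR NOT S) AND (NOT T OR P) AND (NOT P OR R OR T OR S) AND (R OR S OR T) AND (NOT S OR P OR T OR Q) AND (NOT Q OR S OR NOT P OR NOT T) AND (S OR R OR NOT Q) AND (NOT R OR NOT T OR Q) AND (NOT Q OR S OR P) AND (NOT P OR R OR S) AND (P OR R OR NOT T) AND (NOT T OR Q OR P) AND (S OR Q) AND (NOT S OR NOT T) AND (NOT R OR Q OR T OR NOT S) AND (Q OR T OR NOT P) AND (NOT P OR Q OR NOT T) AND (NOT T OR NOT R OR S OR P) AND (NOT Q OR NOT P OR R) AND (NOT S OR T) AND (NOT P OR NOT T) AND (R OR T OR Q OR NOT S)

False

Suppose S = true.
The clause (NOT R) is unit, so R = false.
The clause (NOT T) is unit, so T = false.
But (T) is also a unit clause — contradiction.
So every satisfying assignment has S = False.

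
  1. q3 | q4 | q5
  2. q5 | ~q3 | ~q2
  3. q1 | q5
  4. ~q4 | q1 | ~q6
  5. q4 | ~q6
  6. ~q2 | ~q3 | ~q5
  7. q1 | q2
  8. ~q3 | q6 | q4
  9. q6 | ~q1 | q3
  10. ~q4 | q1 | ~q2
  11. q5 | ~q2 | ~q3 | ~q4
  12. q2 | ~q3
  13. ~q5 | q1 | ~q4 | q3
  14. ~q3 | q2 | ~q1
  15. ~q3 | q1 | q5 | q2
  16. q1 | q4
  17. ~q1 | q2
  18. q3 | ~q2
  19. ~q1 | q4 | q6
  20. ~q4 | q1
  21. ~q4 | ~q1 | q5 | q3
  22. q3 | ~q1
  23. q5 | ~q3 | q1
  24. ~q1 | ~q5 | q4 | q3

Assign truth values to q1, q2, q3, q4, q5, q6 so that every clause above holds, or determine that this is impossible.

Branch on q1: set q1 = 1.
The clause (q2) is unit, so q2 = 1.
The clause (q3) is unit, so q3 = 1.
The clause (q5) is unit, so q5 = 1.
But (~q5) is also a unit clause — contradiction.
Undo q1 and try q1 = 0.
The clause (q5) is unit, so q5 = 1.
The clause (q2) is unit, so q2 = 1.
The clause (~q3) is unit, so q3 = 0.
But (q3) is also a unit clause — contradiction.
Neither q1 = 1 nor q1 = 0 works.

UNSATISFIABLE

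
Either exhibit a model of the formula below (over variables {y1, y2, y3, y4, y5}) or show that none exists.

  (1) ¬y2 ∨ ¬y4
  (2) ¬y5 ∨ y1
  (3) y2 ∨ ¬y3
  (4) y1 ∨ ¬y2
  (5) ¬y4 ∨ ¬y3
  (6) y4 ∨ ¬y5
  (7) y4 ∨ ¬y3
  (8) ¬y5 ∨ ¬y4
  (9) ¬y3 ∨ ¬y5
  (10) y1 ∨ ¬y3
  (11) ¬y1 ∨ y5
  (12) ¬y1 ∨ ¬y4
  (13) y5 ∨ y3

UNSATISFIABLE

Suppose y2 = False.
(¬y3) alone gives y3 = False.
(y5) alone gives y5 = True.
(y1) alone gives y1 = True.
(y4) alone gives y4 = True.
That conflicts with the unit clause (¬y4).
So y2 must be the other value — set y2 = True.
(¬y4) alone gives y4 = False.
(y1) alone gives y1 = True.
(¬y5) alone gives y5 = False.
That conflicts with the unit clause (y5).
Neither y2 = True nor y2 = False works.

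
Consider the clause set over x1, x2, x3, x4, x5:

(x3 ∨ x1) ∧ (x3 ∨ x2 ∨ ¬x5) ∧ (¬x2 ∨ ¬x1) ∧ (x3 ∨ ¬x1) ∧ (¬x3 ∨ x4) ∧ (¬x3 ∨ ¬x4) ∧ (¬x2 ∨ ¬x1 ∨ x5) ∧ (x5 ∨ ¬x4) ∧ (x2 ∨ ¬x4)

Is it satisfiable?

No

Try x3 = True.
The clause (x4) is unit, so x4 = True.
That conflicts with the unit clause (¬x4).
Undo x3 and try x3 = False.
The clause (x1) is unit, so x1 = True.
That conflicts with the unit clause (¬x1).
Either choice for x3 ends in contradiction.
No assignment satisfies every clause.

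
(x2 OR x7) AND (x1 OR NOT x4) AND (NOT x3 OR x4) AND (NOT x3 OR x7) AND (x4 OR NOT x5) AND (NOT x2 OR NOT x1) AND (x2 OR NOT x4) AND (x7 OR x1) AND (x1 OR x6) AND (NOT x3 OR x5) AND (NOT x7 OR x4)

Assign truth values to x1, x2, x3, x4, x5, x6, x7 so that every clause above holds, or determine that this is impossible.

Branch on x2: set x2 = true.
Unit clause (NOT x1) forces x1 = false.
Unit clause (NOT x4) forces x4 = false.
Unit clause (NOT x3) forces x3 = false.
Unit clause (NOT x5) forces x5 = false.
Unit clause (x7) forces x7 = true.
But (NOT x7) is also a unit clause — contradiction.
So x2 must be the other value — set x2 = false.
Unit clause (x7) forces x7 = true.
Unit clause (NOT x4) forces x4 = false.
But (x4) is also a unit clause — contradiction.
Either choice for x2 ends in contradiction.

UNSATISFIABLE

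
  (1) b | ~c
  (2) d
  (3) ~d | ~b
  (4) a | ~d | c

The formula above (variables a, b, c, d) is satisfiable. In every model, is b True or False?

Suppose b = 1.
(d) alone gives d = 1.
That conflicts with the unit clause (~d).
So every satisfying assignment has b = False.

False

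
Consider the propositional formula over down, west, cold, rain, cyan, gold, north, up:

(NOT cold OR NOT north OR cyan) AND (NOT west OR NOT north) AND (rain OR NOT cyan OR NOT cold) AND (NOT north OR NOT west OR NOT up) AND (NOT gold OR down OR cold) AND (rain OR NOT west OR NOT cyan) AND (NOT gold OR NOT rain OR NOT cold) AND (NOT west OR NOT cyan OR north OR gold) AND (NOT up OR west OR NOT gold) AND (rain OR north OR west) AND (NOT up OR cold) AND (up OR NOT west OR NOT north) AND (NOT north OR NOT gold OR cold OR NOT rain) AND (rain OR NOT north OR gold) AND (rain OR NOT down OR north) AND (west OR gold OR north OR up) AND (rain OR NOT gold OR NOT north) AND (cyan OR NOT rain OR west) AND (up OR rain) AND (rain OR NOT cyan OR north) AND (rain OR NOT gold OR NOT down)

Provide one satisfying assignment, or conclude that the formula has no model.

down=false, west=true, cold=true, rain=true, cyan=false, gold=false, north=false, up=false

Suppose west = true.
(NOT north) alone gives north = false.
Suppose rain = true.
Suppose gold = false.
(NOT cyan) alone gives cyan = false.
Suppose up = false.
No clause remains; down, cold are free.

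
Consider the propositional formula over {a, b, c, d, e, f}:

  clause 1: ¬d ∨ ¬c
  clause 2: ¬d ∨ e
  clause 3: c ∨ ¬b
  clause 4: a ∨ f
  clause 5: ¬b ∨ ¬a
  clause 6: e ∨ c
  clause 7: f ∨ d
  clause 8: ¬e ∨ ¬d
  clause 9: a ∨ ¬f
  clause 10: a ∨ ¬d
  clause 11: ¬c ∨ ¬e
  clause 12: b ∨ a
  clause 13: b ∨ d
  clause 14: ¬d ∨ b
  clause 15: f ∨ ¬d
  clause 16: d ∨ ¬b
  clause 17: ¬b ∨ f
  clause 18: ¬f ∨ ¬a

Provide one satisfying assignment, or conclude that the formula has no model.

Try d = False.
The clause (f) is unit, so f = True.
The clause (a) is unit, so a = True.
That conflicts with the unit clause (¬a).
Backtrack on d: now try d = True.
The clause (¬c) is unit, so c = False.
The clause (e) is unit, so e = True.
That conflicts with the unit clause (¬e).
Either choice for d ends in contradiction.

UNSATISFIABLE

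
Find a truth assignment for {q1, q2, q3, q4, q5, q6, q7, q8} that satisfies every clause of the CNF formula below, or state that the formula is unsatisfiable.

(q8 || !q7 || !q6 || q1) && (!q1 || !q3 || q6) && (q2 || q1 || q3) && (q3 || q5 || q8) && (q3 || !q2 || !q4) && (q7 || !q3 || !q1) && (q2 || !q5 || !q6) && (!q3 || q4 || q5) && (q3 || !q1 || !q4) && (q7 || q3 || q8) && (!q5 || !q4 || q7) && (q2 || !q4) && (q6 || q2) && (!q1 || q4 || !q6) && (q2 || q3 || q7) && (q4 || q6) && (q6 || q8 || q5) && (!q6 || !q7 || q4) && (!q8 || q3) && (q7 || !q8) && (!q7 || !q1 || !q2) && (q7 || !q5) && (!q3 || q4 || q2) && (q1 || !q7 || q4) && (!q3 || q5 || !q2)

Branch on q2: set q2 = true.
Branch on q3: set q3 = true.
Unit clause (q5) forces q5 = true.
Unit clause (q7) forces q7 = true.
Unit clause (!q1) forces q1 = false.
Unit clause (q4) forces q4 = true.
Branch on q8: set q8 = true.
No clause remains; q6 is free.

q1: false, q2: true, q3: true, q4: true, q5: true, q6: false, q7: true, q8: true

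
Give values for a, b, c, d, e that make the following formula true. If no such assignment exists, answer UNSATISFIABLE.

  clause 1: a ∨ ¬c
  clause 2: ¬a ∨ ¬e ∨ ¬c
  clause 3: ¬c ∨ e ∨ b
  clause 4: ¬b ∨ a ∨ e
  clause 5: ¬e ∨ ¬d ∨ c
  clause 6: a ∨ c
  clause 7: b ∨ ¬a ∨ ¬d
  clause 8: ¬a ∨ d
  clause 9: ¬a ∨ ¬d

Branch on a: set a = True.
The clause (d) is unit, so d = True.
But (¬d) is also a unit clause — contradiction.
So a must be the other value — set a = False.
The clause (¬c) is unit, so c = False.
But (c) is also a unit clause — contradiction.
Either choice for a ends in contradiction.

UNSATISFIABLE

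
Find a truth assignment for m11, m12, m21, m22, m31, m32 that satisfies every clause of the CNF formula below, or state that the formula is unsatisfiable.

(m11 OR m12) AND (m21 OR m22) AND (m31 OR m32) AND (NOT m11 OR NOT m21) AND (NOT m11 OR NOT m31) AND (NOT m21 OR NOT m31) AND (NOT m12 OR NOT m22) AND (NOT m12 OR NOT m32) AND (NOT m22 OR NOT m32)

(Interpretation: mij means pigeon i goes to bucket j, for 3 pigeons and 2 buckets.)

Suppose m11 = true.
Unit clause (NOT m21) forces m21 = false.
Unit clause (m22) forces m22 = true.
Unit clause (NOT m31) forces m31 = false.
Unit clause (m32) forces m32 = true.
That conflicts with the unit clause (NOT m32).
That branch fails; take m11 = false instead.
Unit clause (m12) forces m12 = true.
Unit clause (NOT m22) forces m22 = false.
Unit clause (m21) forces m21 = true.
Unit clause (NOT m31) forces m31 = false.
Unit clause (m32) forces m32 = true.
That conflicts with the unit clause (NOT m32).
Neither m11 = true nor m11 = false works.

UNSATISFIABLE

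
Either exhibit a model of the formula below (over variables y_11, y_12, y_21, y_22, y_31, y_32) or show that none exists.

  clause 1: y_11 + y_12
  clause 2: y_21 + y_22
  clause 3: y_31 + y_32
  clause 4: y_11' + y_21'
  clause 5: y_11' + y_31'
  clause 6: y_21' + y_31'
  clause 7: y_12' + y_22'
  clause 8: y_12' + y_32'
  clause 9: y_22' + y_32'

UNSATISFIABLE

Branch on y_11: set y_11 = 1.
From the singleton clause (y_21'), y_21 = 0.
From the singleton clause (y_22), y_22 = 1.
From the singleton clause (y_31'), y_31 = 0.
From the singleton clause (y_32), y_32 = 1.
Now (y_32') is unsatisfied and unit — conflict.
Backtrack on y_11: now try y_11 = 0.
From the singleton clause (y_12), y_12 = 1.
From the singleton clause (y_22'), y_22 = 0.
From the singleton clause (y_21), y_21 = 1.
From the singleton clause (y_31'), y_31 = 0.
From the singleton clause (y_32), y_32 = 1.
Now (y_32') is unsatisfied and unit — conflict.
Either choice for y_11 ends in contradiction.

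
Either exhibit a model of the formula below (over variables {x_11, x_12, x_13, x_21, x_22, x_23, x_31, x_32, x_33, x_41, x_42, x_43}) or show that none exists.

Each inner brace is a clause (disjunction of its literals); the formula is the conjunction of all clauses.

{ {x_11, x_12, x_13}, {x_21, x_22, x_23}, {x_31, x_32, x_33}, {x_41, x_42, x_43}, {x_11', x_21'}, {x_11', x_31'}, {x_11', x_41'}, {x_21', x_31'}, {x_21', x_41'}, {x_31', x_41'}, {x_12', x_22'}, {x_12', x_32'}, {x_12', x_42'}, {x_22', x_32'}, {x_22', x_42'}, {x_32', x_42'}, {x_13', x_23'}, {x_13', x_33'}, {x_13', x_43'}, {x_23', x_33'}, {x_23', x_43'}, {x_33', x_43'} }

UNSATISFIABLE

Suppose x_11 = 0.
Suppose x_12 = 1.
The clause (x_22') is unit, so x_22 = 0.
The clause (x_32') is unit, so x_32 = 0.
The clause (x_42') is unit, so x_42 = 0.
Suppose x_21 = 1.
The clause (x_31') is unit, so x_31 = 0.
The clause (x_33) is unit, so x_33 = 1.
The clause (x_41') is unit, so x_41 = 0.
The clause (x_43) is unit, so x_43 = 1.
That conflicts with the unit clause (x_43').
Undo x_21 and try x_21 = 0.
The clause (x_23) is unit, so x_23 = 1.
The clause (x_13') is unit, so x_13 = 0.
The clause (x_33') is unit, so x_33 = 0.
The clause (x_31) is unit, so x_31 = 1.
The clause (x_41') is unit, so x_41 = 0.
The clause (x_43) is unit, so x_43 = 1.
That conflicts with the unit clause (x_43').
Neither x_21 = 1 nor x_21 = 0 works.
Undo x_12 and try x_12 = 0.
The clause (x_13) is unit, so x_13 = 1.
The clause (x_23') is unit, so x_23 = 0.
The clause (x_33') is unit, so x_33 = 0.
The clause (x_43') is unit, so x_43 = 0.
Suppose x_21 = 1.
The clause (x_31') is unit, so x_31 = 0.
The clause (x_32) is unit, so x_32 = 1.
The clause (x_41') is unit, so x_41 = 0.
The clause (x_42) is unit, so x_42 = 1.
That conflicts with the unit clause (x_42').
Undo x_21 and try x_21 = 0.
The clause (x_22) is unit, so x_22 = 1.
The clause (x_32') is unit, so x_32 = 0.
The clause (x_31) is unit, so x_31 = 1.
The clause (x_41') is unit, so x_41 = 0.
The clause (x_42) is unit, so x_42 = 1.
That conflicts with the unit clause (x_42').
Neither x_21 = 1 nor x_21 = 0 works.
Neither x_12 = 1 nor x_12 = 0 works.
Undo x_11 and try x_11 = 1.
The clause (x_21') is unit, so x_21 = 0.
The clause (x_31') is unit, so x_31 = 0.
The clause (x_41') is unit, so x_41 = 0.
Suppose x_22 = 1.
The clause (x_12') is unit, so x_12 = 0.
The clause (x_32') is unit, so x_32 = 0.
The clause (x_33) is unit, so x_33 = 1.
The clause (x_42') is unit, so x_42 = 0.
The clause (x_43) is unit, so x_43 = 1.
That conflicts with the unit clause (x_43').
Undo x_22 and try x_22 = 0.
The clause (x_23) is unit, so x_23 = 1.
The clause (x_13') is unit, so x_13 = 0.
The clause (x_33') is unit, so x_33 = 0.
The clause (x_32) is unit, so x_32 = 1.
The clause (x_12') is unit, so x_12 = 0.
The clause (x_42') is unit, so x_42 = 0.
The clause (x_43) is unit, so x_43 = 1.
That conflicts with the unit clause (x_43').
Neither x_22 = 1 nor x_22 = 0 works.
Neither x_11 = 1 nor x_11 = 0 works.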